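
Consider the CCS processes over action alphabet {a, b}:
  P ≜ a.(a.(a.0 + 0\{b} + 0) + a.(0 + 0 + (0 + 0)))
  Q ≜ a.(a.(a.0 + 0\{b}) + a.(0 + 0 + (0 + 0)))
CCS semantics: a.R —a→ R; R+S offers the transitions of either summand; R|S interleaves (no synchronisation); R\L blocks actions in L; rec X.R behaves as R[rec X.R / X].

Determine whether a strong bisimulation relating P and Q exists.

P ~ Q

Reachable graph of P (5 states):
  m0 = a.(a.(a.0 + 0\{b} + 0) + a.(0 + 0 + (0 + 0))) :: ··a··> m1
  m1 = a.(a.0 + 0\{b} + 0) + a.(0 + 0 + (0 + 0)) :: ··a··> m2, ··a··> m3
  m2 = 0 + 0 + (0 + 0) :: ·
  m3 = a.0 + 0\{b} + 0 :: ··a··> m4
  m4 = 0 :: ·
Reachable graph of Q (5 states):
  n0 = a.(a.(a.0 + 0\{b}) + a.(0 + 0 + (0 + 0))) :: ··a··> n1
  n1 = a.(a.0 + 0\{b}) + a.(0 + 0 + (0 + 0)) :: ··a··> n2, ··a··> n3
  n2 = 0 + 0 + (0 + 0) :: ·
  n3 = a.0 + 0\{b} :: ··a··> n4
  n4 = 0 :: ·
Bisimilarity quotient blocks:
  B0 = {m0, n0}
  B1 = {m1, n1}
  B2 = {m2, m4, n2, n4}
  B3 = {m3, n3}
m0 ∈ B0, n0 ∈ B0 → same block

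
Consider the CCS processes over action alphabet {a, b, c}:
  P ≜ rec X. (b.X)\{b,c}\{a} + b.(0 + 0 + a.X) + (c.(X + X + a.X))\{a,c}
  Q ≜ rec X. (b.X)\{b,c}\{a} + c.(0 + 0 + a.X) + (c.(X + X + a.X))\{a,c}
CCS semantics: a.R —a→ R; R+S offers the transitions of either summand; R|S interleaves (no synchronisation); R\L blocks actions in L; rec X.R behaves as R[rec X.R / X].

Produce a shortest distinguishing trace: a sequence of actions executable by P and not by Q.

b

Reachable graph of P (2 states):
  m0 = rec X. (b.X)\{b,c}\{a} + b.(0 + 0 + a.X) + (c.(X + X + a.X))\{a,c} has moves --b--▸ m1
  m1 = 0 + 0 + a.(rec X. (b.X)\{b,c}\{a} + b.(0 + 0 + a.X) + (c.(X + X + a.X))\{a,c}) has moves --a--▸ m0
Reachable graph of Q (2 states):
  n0 = rec X. (b.X)\{b,c}\{a} + c.(0 + 0 + a.X) + (c.(X + X + a.X))\{a,c} has moves --c--▸ n1
  n1 = 0 + 0 + a.(rec X. (b.X)\{b,c}\{a} + c.(0 + 0 + a.X) + (c.(X + X + a.X))\{a,c}) has moves --a--▸ n0
Executing b from P (initial set {m0}):
  after b @ step 1: {m1}
  ✓ P
Executing b from Q (initial set {n0}):
  after b @ step 1: ∅ (Q stuck)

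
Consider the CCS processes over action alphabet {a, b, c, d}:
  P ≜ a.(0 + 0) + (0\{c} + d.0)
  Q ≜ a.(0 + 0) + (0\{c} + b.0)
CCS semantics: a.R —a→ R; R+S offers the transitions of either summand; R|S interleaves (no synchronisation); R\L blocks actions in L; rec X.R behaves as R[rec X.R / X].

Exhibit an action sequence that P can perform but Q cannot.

Reachable graph of P (3 states):
  p0 = a.(0 + 0) + (0\{c} + d.0) | —a→ p1, —d→ p2
  p1 = 0 + 0 | ∅
  p2 = 0 | ∅
Reachable graph of Q (3 states):
  q0 = a.(0 + 0) + (0\{c} + b.0) | —a→ q1, —b→ q2
  q1 = 0 + 0 | ∅
  q2 = 0 | ∅
Executing d from P (initial set {p0}):
  [1] d ⇒ {p2}
  P completes σ.
Executing d from Q (initial set {q0}):
  [1] d ⇒ no successor for Q

d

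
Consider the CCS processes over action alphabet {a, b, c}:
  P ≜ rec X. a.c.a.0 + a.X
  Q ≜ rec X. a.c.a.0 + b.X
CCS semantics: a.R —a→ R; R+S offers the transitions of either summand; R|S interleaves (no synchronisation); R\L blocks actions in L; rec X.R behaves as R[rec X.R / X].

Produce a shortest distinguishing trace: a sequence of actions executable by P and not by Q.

Reachable graph of P (4 states):
  p0 = rec X. a.c.a.0 + a.X ⊢ =a=> p0, =a=> p1
  p1 = c.a.0 ⊢ =c=> p2
  p2 = a.0 ⊢ =a=> p3
  p3 = 0 ⊢ ·
Reachable graph of Q (4 states):
  q0 = rec X. a.c.a.0 + b.X ⊢ =a=> q1, =b=> q0
  q1 = c.a.0 ⊢ =c=> q2
  q2 = a.0 ⊢ =a=> q3
  q3 = 0 ⊢ ·
Run σ = ⟨aa⟩ on P: start {p0}
  step 1 (a): {p0, p1}
  step 2 (a): {p0, p1}
  P completes σ.
Run σ = ⟨aa⟩ on Q: start {q0}
  step 1 (a): {q1}
  step 2 (a): ∅  — Q cannot continue

aa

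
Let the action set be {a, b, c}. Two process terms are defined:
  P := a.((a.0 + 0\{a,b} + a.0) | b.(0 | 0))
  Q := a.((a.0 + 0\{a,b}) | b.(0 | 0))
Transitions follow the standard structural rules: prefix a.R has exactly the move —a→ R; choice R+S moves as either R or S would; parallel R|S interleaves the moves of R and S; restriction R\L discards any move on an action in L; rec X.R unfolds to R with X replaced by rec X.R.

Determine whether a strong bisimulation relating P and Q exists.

P's transition system — 5 states:
  p0 = a.((a.0 + 0\{a,b} + a.0) | b.(0 | 0)) has moves --a--▸ p1
  p1 = (a.0 + 0\{a,b} + a.0) | b.(0 | 0) has moves --a--▸ p2, --b--▸ p3
  p2 = 0 | b.(0 | 0) has moves --b--▸ p4
  p3 = (a.0 + 0\{a,b} + a.0) | (0 | 0) has moves --a--▸ p4
  p4 = 0 | (0 | 0) has moves deadlocked
Q's transition system — 5 states:
  q0 = a.((a.0 + 0\{a,b}) | b.(0 | 0)) has moves --a--▸ q1
  q1 = (a.0 + 0\{a,b}) | b.(0 | 0) has moves --a--▸ q2, --b--▸ q3
  q2 = 0 | b.(0 | 0) has moves --b--▸ q4
  q3 = (a.0 + 0\{a,b}) | (0 | 0) has moves --a--▸ q4
  q4 = 0 | (0 | 0) has moves deadlocked
Coarsest stable partition (strong bisimilarity classes):
  B0 = {p0, q0}
  B1 = {p1, q1}
  B2 = {p3, q3}
  B3 = {p4, q4}
  B4 = {p2, q2}
p0 ∈ B0, q0 ∈ B0 → same block

P ~ Q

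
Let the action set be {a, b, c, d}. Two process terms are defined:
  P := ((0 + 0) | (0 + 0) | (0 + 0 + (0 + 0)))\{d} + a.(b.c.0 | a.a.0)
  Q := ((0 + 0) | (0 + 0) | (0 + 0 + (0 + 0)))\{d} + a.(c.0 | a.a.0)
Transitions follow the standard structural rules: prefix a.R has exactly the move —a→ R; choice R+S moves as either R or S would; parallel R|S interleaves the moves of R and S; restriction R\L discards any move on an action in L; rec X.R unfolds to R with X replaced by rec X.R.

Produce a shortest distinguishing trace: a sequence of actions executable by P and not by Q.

LTS(P): 10 reachable states
  s0 = ((0 + 0) | (0 + 0) | (0 + 0 + (0 + 0)))\{d} + a.(b.c.0 | a.a.0) :: =a=> s1
  s1 = b.c.0 | a.a.0 :: =a=> s2, =b=> s3
  s2 = b.c.0 | a.0 :: =a=> s4, =b=> s5
  s3 = c.0 | a.a.0 :: =a=> s5, =c=> s6
  s4 = b.c.0 | 0 :: =b=> s7
  s5 = c.0 | a.0 :: =a=> s7, =c=> s8
  s6 = 0 | a.a.0 :: =a=> s8
  s7 = c.0 | 0 :: =c=> s9
  s8 = 0 | a.0 :: =a=> s9
  s9 = 0 | 0 :: ∅
LTS(Q): 7 reachable states
  t0 = ((0 + 0) | (0 + 0) | (0 + 0 + (0 + 0)))\{d} + a.(c.0 | a.a.0) :: =a=> t1
  t1 = c.0 | a.a.0 :: =a=> t2, =c=> t3
  t2 = c.0 | a.0 :: =a=> t4, =c=> t5
  t3 = 0 | a.a.0 :: =a=> t5
  t4 = c.0 | 0 :: =c=> t6
  t5 = 0 | a.0 :: =a=> t6
  t6 = 0 | 0 :: ∅
Executing ab from P (initial set {s0}):
  step 1 (a): {s1}
  step 2 (b): {s3}
  — P admits the full trace.
Executing ab from Q (initial set {t0}):
  step 1 (a): {t1}
  step 2 (b): ∅  — Q cannot continue

ab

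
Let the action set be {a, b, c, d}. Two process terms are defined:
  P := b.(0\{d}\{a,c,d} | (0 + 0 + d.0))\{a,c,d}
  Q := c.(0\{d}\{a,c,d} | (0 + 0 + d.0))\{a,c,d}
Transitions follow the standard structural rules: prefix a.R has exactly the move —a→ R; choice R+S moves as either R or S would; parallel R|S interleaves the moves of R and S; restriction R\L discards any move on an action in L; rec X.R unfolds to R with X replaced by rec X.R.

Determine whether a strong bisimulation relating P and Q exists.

P ≁ Q

LTS(P): 2 reachable states
  m0 = b.(0\{d}\{a,c,d} | (0 + 0 + d.0))\{a,c,d} → =b=> m1
  m1 = (0\{d}\{a,c,d} | (0 + 0 + d.0))\{a,c,d} → ∅
LTS(Q): 2 reachable states
  n0 = c.(0\{d}\{a,c,d} | (0 + 0 + d.0))\{a,c,d} → =c=> n1
  n1 = (0\{d}\{a,c,d} | (0 + 0 + d.0))\{a,c,d} → ∅
Coarsest stable partition (strong bisimilarity classes):
  B0 = {m0}
  B1 = {m1, n1}
  B2 = {n0}
m0 ∈ B0, n0 ∈ B2 → different blocks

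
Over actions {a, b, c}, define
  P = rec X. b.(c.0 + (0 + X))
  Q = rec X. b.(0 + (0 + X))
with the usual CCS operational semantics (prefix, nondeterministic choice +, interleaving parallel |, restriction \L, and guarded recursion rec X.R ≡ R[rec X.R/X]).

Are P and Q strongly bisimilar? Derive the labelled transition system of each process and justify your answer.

not bisimilar

P's transition system — 3 states:
  u0 = rec X. b.(c.0 + (0 + X)) :: ··b··> u1
  u1 = c.0 + (0 + (rec X. b.(c.0 + (0 + X)))) :: ··b··> u1, ··c··> u2
  u2 = 0 :: stopped
Q's transition system — 2 states:
  v0 = rec X. b.(0 + (0 + X)) :: ··b··> v1
  v1 = 0 + (0 + (rec X. b.(0 + (0 + X)))) :: ··b··> v1
Partition-refinement fixed point:
  B0 = {u0}
  B1 = {u1}
  B2 = {u2}
  B3 = {v0, v1}
u0 ∈ B0, v0 ∈ B3 → different blocks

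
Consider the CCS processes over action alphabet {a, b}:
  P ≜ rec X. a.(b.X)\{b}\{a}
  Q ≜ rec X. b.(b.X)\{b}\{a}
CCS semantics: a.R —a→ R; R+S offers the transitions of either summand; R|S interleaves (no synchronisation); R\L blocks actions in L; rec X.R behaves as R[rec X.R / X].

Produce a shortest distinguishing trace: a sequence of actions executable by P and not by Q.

LTS(P): 2 reachable states
  s0 = rec X. a.(b.X)\{b}\{a} :: ··a··> s1
  s1 = (b.(rec X. a.(b.X)\{b}\{a}))\{b}\{a} :: deadlocked
LTS(Q): 2 reachable states
  t0 = rec X. b.(b.X)\{b}\{a} :: ··b··> t1
  t1 = (b.(rec X. b.(b.X)\{b}\{a}))\{b}\{a} :: deadlocked
Run σ = ⟨a⟩ on P: start {s0}
  after a @ step 1: {s1}
  P completes σ.
Run σ = ⟨a⟩ on Q: start {t0}
  after a @ step 1: no successor for Q

a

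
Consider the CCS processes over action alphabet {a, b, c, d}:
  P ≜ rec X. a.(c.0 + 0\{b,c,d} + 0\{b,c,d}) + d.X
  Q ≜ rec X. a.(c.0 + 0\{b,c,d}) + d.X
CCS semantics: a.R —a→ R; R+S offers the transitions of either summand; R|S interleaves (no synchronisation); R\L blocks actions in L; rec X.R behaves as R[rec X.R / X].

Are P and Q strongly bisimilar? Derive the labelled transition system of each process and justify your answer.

P's transition system — 3 states:
  m0 = rec X. a.(c.0 + 0\{b,c,d} + 0\{b,c,d}) + d.X has moves ··a··> m1, ··d··> m0
  m1 = c.0 + 0\{b,c,d} + 0\{b,c,d} has moves ··c··> m2
  m2 = 0 has moves stopped
Q's transition system — 3 states:
  n0 = rec X. a.(c.0 + 0\{b,c,d}) + d.X has moves ··a··> n1, ··d··> n0
  n1 = c.0 + 0\{b,c,d} has moves ··c··> n2
  n2 = 0 has moves stopped
Coarsest stable partition (strong bisimilarity classes):
  B0 = {m0, n0}
  B1 = {m1, n1}
  B2 = {m2, n2}
m0 ∈ B0, n0 ∈ B0 → same block

YES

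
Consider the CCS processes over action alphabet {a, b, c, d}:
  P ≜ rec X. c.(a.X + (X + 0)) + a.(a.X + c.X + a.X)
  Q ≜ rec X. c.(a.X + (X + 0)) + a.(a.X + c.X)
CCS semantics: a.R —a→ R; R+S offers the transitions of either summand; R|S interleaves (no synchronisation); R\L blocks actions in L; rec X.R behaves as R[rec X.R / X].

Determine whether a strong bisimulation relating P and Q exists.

P's transition system — 3 states:
  m0 = rec X. c.(a.X + (X + 0)) + a.(a.X + c.X + a.X) :: ··a··> m1, ··c··> m2
  m1 = a.(rec X. c.(a.X + (X + 0)) + a.(a.X + c.X + a.X)) + c.(rec X. c.(a.X + (X + 0)) + a.(a.X + c.X + a.X)) + a.(rec X. c.(a.X + (X + 0)) + a.(a.X + c.X + a.X)) :: ··a··> m0, ··c··> m0
  m2 = a.(rec X. c.(a.X + (X + 0)) + a.(a.X + c.X + a.X)) + ((rec X. c.(a.X + (X + 0)) + a.(a.X + c.X + a.X)) + 0) :: ··a··> m0, ··a··> m1, ··c··> m2
Q's transition system — 3 states:
  n0 = rec X. c.(a.X + (X + 0)) + a.(a.X + c.X) :: ··a··> n1, ··c··> n2
  n1 = a.(rec X. c.(a.X + (X + 0)) + a.(a.X + c.X)) + c.(rec X. c.(a.X + (X + 0)) + a.(a.X + c.X)) :: ··a··> n0, ··c··> n0
  n2 = a.(rec X. c.(a.X + (X + 0)) + a.(a.X + c.X)) + ((rec X. c.(a.X + (X + 0)) + a.(a.X + c.X)) + 0) :: ··a··> n0, ··a··> n1, ··c··> n2
Coarsest stable partition (strong bisimilarity classes):
  B0 = {m0, m1, m2, n0, n1, n2}
m0 ∈ B0, n0 ∈ B0 → same block

bisimilar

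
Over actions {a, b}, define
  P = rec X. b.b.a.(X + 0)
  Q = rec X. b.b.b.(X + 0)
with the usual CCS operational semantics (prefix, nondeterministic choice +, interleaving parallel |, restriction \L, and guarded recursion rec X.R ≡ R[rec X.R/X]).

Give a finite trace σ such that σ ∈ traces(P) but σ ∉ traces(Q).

bba

LTS(P): 4 reachable states
  p0 = rec X. b.b.a.(X + 0) has moves —b→ p1
  p1 = b.a.((rec X. b.b.a.(X + 0)) + 0) has moves —b→ p2
  p2 = a.((rec X. b.b.a.(X + 0)) + 0) has moves —a→ p3
  p3 = (rec X. b.b.a.(X + 0)) + 0 has moves —b→ p1
LTS(Q): 4 reachable states
  q0 = rec X. b.b.b.(X + 0) has moves —b→ q1
  q1 = b.b.((rec X. b.b.b.(X + 0)) + 0) has moves —b→ q2
  q2 = b.((rec X. b.b.b.(X + 0)) + 0) has moves —b→ q3
  q3 = (rec X. b.b.b.(X + 0)) + 0 has moves —b→ q1
Trace ⟨bba⟩ through P, begin at {p0}:
  after b @ step 1: {p1}
  after b @ step 2: {p2}
  after a @ step 3: {p3}
  P completes σ.
Trace ⟨bba⟩ through Q, begin at {q0}:
  after b @ step 1: {q1}
  after b @ step 2: {q2}
  after a @ step 3: ∅  — Q cannot continue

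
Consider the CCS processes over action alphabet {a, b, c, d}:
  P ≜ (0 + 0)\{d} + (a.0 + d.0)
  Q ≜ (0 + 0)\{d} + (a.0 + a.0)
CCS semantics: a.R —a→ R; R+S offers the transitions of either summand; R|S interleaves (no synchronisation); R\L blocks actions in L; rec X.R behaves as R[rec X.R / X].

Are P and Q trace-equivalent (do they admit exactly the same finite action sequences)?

P's transition system — 2 states:
  p0 = (0 + 0)\{d} + (a.0 + d.0) | --a--▸ p1, --d--▸ p1
  p1 = 0 | (no moves)
Q's transition system — 2 states:
  q0 = (0 + 0)\{d} + (a.0 + a.0) | --a--▸ q1
  q1 = 0 | (no moves)
Run σ = ⟨d⟩ on P: start {p0}
  step 1 (d): {p1}
  — P admits the full trace.
Run σ = ⟨d⟩ on Q: start {q0}
  step 1 (d): ∅ (Q stuck)

NO — witness ⟨d⟩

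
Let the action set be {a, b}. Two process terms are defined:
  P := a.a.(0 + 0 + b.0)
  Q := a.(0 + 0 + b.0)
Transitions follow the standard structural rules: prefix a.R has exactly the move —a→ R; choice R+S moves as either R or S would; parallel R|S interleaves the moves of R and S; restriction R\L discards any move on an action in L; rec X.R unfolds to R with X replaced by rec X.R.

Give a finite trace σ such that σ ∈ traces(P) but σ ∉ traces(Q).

P's transition system — 4 states:
  m0 = a.a.(0 + 0 + b.0) ⊢ --a--▸ m1
  m1 = a.(0 + 0 + b.0) ⊢ --a--▸ m2
  m2 = 0 + 0 + b.0 ⊢ --b--▸ m3
  m3 = 0 ⊢ ·
Q's transition system — 3 states:
  n0 = a.(0 + 0 + b.0) ⊢ --a--▸ n1
  n1 = 0 + 0 + b.0 ⊢ --b--▸ n2
  n2 = 0 ⊢ ·
Run σ = ⟨aa⟩ on P: start {m0}
  [1] a ⇒ {m1}
  [2] a ⇒ {m2}
  — P admits the full trace.
Run σ = ⟨aa⟩ on Q: start {n0}
  [1] a ⇒ {n1}
  [2] a ⇒ ∅ (Q stuck)

aa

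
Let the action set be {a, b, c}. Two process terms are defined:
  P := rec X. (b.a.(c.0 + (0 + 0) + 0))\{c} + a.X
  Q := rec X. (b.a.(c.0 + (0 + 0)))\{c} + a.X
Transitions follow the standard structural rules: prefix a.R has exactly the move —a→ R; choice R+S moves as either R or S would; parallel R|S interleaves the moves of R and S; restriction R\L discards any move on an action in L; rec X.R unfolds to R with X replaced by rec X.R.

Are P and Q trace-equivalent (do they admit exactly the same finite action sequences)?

LTS(P): 3 reachable states
  p0 = rec X. (b.a.(c.0 + (0 + 0) + 0))\{c} + a.X → =a=> p0, =b=> p1
  p1 = (a.(c.0 + (0 + 0) + 0))\{c} → =a=> p2
  p2 = (c.0 + (0 + 0) + 0)\{c} → stopped
LTS(Q): 3 reachable states
  q0 = rec X. (b.a.(c.0 + (0 + 0)))\{c} + a.X → =a=> q0, =b=> q1
  q1 = (a.(c.0 + (0 + 0)))\{c} → =a=> q2
  q2 = (c.0 + (0 + 0))\{c} → stopped
Coarsest stable partition (strong bisimilarity classes):
  B0 = {p0, q0}
  B1 = {p1, q1}
  B2 = {p2, q2}
p0 ∈ B0, q0 ∈ B0 → same block
Bisimilar ⇒ trace-equivalent.

traces(P) = traces(Q)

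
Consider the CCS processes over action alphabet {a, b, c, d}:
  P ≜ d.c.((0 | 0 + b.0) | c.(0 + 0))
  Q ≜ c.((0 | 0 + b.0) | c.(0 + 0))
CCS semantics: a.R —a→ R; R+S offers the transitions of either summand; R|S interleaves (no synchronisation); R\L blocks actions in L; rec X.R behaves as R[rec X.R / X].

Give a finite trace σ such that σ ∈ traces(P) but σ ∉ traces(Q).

d

P's transition system — 6 states:
  s0 = d.c.((0 | 0 + b.0) | c.(0 + 0)) | -d-> s1
  s1 = c.((0 | 0 + b.0) | c.(0 + 0)) | -c-> s2
  s2 = (0 | 0 + b.0) | c.(0 + 0) | -b-> s3, -c-> s4
  s3 = 0 | c.(0 + 0) | -c-> s5
  s4 = (0 | 0 + b.0) | (0 + 0) | -b-> s5
  s5 = 0 | (0 + 0) | ·
Q's transition system — 5 states:
  t0 = c.((0 | 0 + b.0) | c.(0 + 0)) | -c-> t1
  t1 = (0 | 0 + b.0) | c.(0 + 0) | -b-> t2, -c-> t3
  t2 = 0 | c.(0 + 0) | -c-> t4
  t3 = (0 | 0 + b.0) | (0 + 0) | -b-> t4
  t4 = 0 | (0 + 0) | ·
Executing d from P (initial set {s0}):
  after d @ step 1: {s1}
  ✓ P
Executing d from Q (initial set {t0}):
  after d @ step 1: ∅ (Q stuck)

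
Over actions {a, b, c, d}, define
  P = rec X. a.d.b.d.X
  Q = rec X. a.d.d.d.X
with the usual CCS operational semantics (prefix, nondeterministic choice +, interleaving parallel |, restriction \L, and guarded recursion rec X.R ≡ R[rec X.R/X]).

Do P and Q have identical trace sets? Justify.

P's transition system — 4 states:
  u0 = rec X. a.d.b.d.X → —a→ u1
  u1 = d.b.d.(rec X. a.d.b.d.X) → —d→ u2
  u2 = b.d.(rec X. a.d.b.d.X) → —b→ u3
  u3 = d.(rec X. a.d.b.d.X) → —d→ u0
Q's transition system — 4 states:
  v0 = rec X. a.d.d.d.X → —a→ v1
  v1 = d.d.d.(rec X. a.d.d.d.X) → —d→ v2
  v2 = d.d.(rec X. a.d.d.d.X) → —d→ v3
  v3 = d.(rec X. a.d.d.d.X) → —d→ v0
Executing adb from P (initial set {u0}):
  [1] a ⇒ {u1}
  [2] d ⇒ {u2}
  [3] b ⇒ {u3}
  P completes σ.
Executing adb from Q (initial set {v0}):
  [1] a ⇒ {v1}
  [2] d ⇒ {v2}
  [3] b ⇒ ∅  — Q cannot continue

NO — witness ⟨adb⟩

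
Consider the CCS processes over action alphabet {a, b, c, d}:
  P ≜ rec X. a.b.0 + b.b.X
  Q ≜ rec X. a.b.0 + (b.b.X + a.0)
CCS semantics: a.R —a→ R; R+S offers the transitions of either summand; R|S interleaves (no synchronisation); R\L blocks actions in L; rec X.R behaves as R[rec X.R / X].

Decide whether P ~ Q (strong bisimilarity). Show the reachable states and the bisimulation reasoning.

Reachable graph of P (4 states):
  p0 = rec X. a.b.0 + b.b.X | =a=> p1, =b=> p2
  p1 = b.0 | =b=> p3
  p2 = b.(rec X. a.b.0 + b.b.X) | =b=> p0
  p3 = 0 | stopped
Reachable graph of Q (4 states):
  q0 = rec X. a.b.0 + (b.b.X + a.0) | =a=> q1, =a=> q2, =b=> q3
  q1 = 0 | stopped
  q2 = b.0 | =b=> q1
  q3 = b.(rec X. a.b.0 + (b.b.X + a.0)) | =b=> q0
Coarsest stable partition (strong bisimilarity classes):
  B0 = {p0}
  B1 = {p1, q2}
  B2 = {p3, q1}
  B3 = {p2}
  B4 = {q0}
  B5 = {q3}
p0 ∈ B0, q0 ∈ B4 → different blocks

NO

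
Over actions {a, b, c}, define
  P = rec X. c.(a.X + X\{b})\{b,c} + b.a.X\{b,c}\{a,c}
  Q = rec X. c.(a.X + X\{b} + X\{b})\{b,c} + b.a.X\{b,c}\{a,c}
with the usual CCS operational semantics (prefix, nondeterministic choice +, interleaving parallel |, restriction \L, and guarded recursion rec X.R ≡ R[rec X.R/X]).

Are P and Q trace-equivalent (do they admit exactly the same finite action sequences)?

traces(P) = traces(Q)

Reachable graph of P (5 states):
  s0 = rec X. c.(a.X + X\{b})\{b,c} + b.a.X\{b,c}\{a,c} ⊢ ··b··> s1, ··c··> s2
  s1 = a.(rec X. c.(a.X + X\{b})\{b,c} + b.a.X\{b,c}\{a,c})\{b,c}\{a,c} ⊢ ··a··> s3
  s2 = (a.(rec X. c.(a.X + X\{b})\{b,c} + b.a.X\{b,c}\{a,c}) + (rec X. c.(a.X + X\{b})\{b,c} + b.a.X\{b,c}\{a,c})\{b})\{b,c} ⊢ ··a··> s4
  s3 = (rec X. c.(a.X + X\{b})\{b,c} + b.a.X\{b,c}\{a,c})\{b,c}\{a,c} ⊢ deadlocked
  s4 = (rec X. c.(a.X + X\{b})\{b,c} + b.a.X\{b,c}\{a,c})\{b,c} ⊢ deadlocked
Reachable graph of Q (5 states):
  t0 = rec X. c.(a.X + X\{b} + X\{b})\{b,c} + b.a.X\{b,c}\{a,c} ⊢ ··b··> t1, ··c··> t2
  t1 = a.(rec X. c.(a.X + X\{b} + X\{b})\{b,c} + b.a.X\{b,c}\{a,c})\{b,c}\{a,c} ⊢ ··a··> t3
  t2 = (a.(rec X. c.(a.X + X\{b} + X\{b})\{b,c} + b.a.X\{b,c}\{a,c}) + (rec X. c.(a.X + X\{b} + X\{b})\{b,c} + b.a.X\{b,c}\{a,c})\{b} + (rec X. c.(a.X + X\{b} + X\{b})\{b,c} + b.a.X\{b,c}\{a,c})\{b})\{b,c} ⊢ ··a··> t4
  t3 = (rec X. c.(a.X + X\{b} + X\{b})\{b,c} + b.a.X\{b,c}\{a,c})\{b,c}\{a,c} ⊢ deadlocked
  t4 = (rec X. c.(a.X + X\{b} + X\{b})\{b,c} + b.a.X\{b,c}\{a,c})\{b,c} ⊢ deadlocked
Bisimilarity quotient blocks:
  B0 = {s0, t0}
  B1 = {s1, s2, t1, t2}
  B2 = {s3, s4, t3, t4}
s0 ∈ B0, t0 ∈ B0 → same block
Bisimilar ⇒ trace-equivalent.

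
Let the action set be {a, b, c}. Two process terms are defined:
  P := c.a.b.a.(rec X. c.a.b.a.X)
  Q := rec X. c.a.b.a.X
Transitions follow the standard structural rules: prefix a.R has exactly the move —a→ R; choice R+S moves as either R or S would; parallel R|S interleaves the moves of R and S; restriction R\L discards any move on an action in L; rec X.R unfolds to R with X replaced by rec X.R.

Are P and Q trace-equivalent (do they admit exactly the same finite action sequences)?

YES

LTS(P): 5 reachable states
  u0 = c.a.b.a.(rec X. c.a.b.a.X) has moves =c=> u1
  u1 = a.b.a.(rec X. c.a.b.a.X) has moves =a=> u2
  u2 = b.a.(rec X. c.a.b.a.X) has moves =b=> u3
  u3 = a.(rec X. c.a.b.a.X) has moves =a=> u4
  u4 = rec X. c.a.b.a.X has moves =c=> u1
LTS(Q): 4 reachable states
  v0 = rec X. c.a.b.a.X has moves =c=> v1
  v1 = a.b.a.(rec X. c.a.b.a.X) has moves =a=> v2
  v2 = b.a.(rec X. c.a.b.a.X) has moves =b=> v3
  v3 = a.(rec X. c.a.b.a.X) has moves =a=> v0
Bisimilarity quotient blocks:
  B0 = {u0, u4, v0}
  B1 = {u1, v1}
  B2 = {u2, v2}
  B3 = {u3, v3}
u0 ∈ B0, v0 ∈ B0 → same block
Bisimilar ⇒ trace-equivalent.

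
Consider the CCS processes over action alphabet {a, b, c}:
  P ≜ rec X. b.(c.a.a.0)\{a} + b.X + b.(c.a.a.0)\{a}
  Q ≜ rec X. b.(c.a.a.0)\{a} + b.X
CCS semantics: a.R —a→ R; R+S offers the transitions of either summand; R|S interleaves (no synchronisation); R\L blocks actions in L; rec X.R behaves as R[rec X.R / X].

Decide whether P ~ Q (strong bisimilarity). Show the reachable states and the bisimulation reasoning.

bisimilar

P's transition system — 3 states:
  s0 = rec X. b.(c.a.a.0)\{a} + b.X + b.(c.a.a.0)\{a} | --b--▸ s0, --b--▸ s1
  s1 = (c.a.a.0)\{a} | --c--▸ s2
  s2 = (a.a.0)\{a} | ∅
Q's transition system — 3 states:
  t0 = rec X. b.(c.a.a.0)\{a} + b.X | --b--▸ t0, --b--▸ t1
  t1 = (c.a.a.0)\{a} | --c--▸ t2
  t2 = (a.a.0)\{a} | ∅
Bisimilarity quotient blocks:
  B0 = {s0, t0}
  B1 = {s1, t1}
  B2 = {s2, t2}
s0 ∈ B0, t0 ∈ B0 → same block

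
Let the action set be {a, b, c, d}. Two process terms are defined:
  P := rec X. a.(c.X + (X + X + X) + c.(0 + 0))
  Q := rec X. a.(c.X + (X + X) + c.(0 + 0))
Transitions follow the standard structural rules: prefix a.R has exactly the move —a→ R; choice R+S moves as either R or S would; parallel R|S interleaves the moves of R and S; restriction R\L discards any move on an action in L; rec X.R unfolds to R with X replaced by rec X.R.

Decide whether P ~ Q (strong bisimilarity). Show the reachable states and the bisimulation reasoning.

LTS(P): 3 reachable states
  m0 = rec X. a.(c.X + (X + X + X) + c.(0 + 0)) | —a→ m1
  m1 = c.(rec X. a.(c.X + (X + X + X) + c.(0 + 0))) + ((rec X. a.(c.X + (X + X + X) + c.(0 + 0))) + (rec X. a.(c.X + (X + X + X) + c.(0 + 0))) + (rec X. a.(c.X + (X + X + X) + c.(0 + 0)))) + c.(0 + 0) | —a→ m1, —c→ m0, —c→ m2
  m2 = 0 + 0 | ·
LTS(Q): 3 reachable states
  n0 = rec X. a.(c.X + (X + X) + c.(0 + 0)) | —a→ n1
  n1 = c.(rec X. a.(c.X + (X + X) + c.(0 + 0))) + ((rec X. a.(c.X + (X + X) + c.(0 + 0))) + (rec X. a.(c.X + (X + X) + c.(0 + 0)))) + c.(0 + 0) | —a→ n1, —c→ n0, —c→ n2
  n2 = 0 + 0 | ·
Bisimilarity quotient blocks:
  B0 = {m0, n0}
  B1 = {m1, n1}
  B2 = {m2, n2}
m0 ∈ B0, n0 ∈ B0 → same block

YES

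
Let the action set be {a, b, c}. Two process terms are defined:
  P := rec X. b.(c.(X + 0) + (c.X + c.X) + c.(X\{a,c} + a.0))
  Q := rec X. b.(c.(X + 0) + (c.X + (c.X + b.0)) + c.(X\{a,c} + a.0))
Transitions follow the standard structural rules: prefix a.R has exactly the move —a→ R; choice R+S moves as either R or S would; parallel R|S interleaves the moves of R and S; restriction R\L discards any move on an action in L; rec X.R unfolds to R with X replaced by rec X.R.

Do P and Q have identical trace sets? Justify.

LTS(P): 6 reachable states
  m0 = rec X. b.(c.(X + 0) + (c.X + c.X) + c.(X\{a,c} + a.0)) has moves ··b··> m1
  m1 = c.((rec X. b.(c.(X + 0) + (c.X + c.X) + c.(X\{a,c} + a.0))) + 0) + (c.(rec X. b.(c.(X + 0) + (c.X + c.X) + c.(X\{a,c} + a.0))) + c.(rec X. b.(c.(X + 0) + (c.X + c.X) + c.(X\{a,c} + a.0)))) + c.((rec X. b.(c.(X + 0) + (c.X + c.X) + c.(X\{a,c} + a.0)))\{a,c} + a.0) has moves ··c··> m0, ··c··> m2, ··c··> m3
  m2 = (rec X. b.(c.(X + 0) + (c.X + c.X) + c.(X\{a,c} + a.0))) + 0 has moves ··b··> m1
  m3 = (rec X. b.(c.(X + 0) + (c.X + c.X) + c.(X\{a,c} + a.0)))\{a,c} + a.0 has moves ··a··> m4, ··b··> m5
  m4 = 0 has moves ·
  m5 = (c.((rec X. b.(c.(X + 0) + (c.X + c.X) + c.(X\{a,c} + a.0))) + 0) + (c.(rec X. b.(c.(X + 0) + (c.X + c.X) + c.(X\{a,c} + a.0))) + c.(rec X. b.(c.(X + 0) + (c.X + c.X) + c.(X\{a,c} + a.0)))) + c.((rec X. b.(c.(X + 0) + (c.X + c.X) + c.(X\{a,c} + a.0)))\{a,c} + a.0))\{a,c} has moves ·
LTS(Q): 7 reachable states
  n0 = rec X. b.(c.(X + 0) + (c.X + (c.X + b.0)) + c.(X\{a,c} + a.0)) has moves ··b··> n1
  n1 = c.((rec X. b.(c.(X + 0) + (c.X + (c.X + b.0)) + c.(X\{a,c} + a.0))) + 0) + (c.(rec X. b.(c.(X + 0) + (c.X + (c.X + b.0)) + c.(X\{a,c} + a.0))) + (c.(rec X. b.(c.(X + 0) + (c.X + (c.X + b.0)) + c.(X\{a,c} + a.0))) + b.0)) + c.((rec X. b.(c.(X + 0) + (c.X + (c.X + b.0)) + c.(X\{a,c} + a.0)))\{a,c} + a.0) has moves ··b··> n2, ··c··> n0, ··c··> n3, ··c··> n4
  n2 = 0 has moves ·
  n3 = (rec X. b.(c.(X + 0) + (c.X + (c.X + b.0)) + c.(X\{a,c} + a.0))) + 0 has moves ··b··> n1
  n4 = (rec X. b.(c.(X + 0) + (c.X + (c.X + b.0)) + c.(X\{a,c} + a.0)))\{a,c} + a.0 has moves ··a··> n2, ··b··> n5
  n5 = (c.((rec X. b.(c.(X + 0) + (c.X + (c.X + b.0)) + c.(X\{a,c} + a.0))) + 0) + (c.(rec X. b.(c.(X + 0) + (c.X + (c.X + b.0)) + c.(X\{a,c} + a.0))) + (c.(rec X. b.(c.(X + 0) + (c.X + (c.X + b.0)) + c.(X\{a,c} + a.0))) + b.0)) + c.((rec X. b.(c.(X + 0) + (c.X + (c.X + b.0)) + c.(X\{a,c} + a.0)))\{a,c} + a.0))\{a,c} has moves ··b··> n6
  n6 = 0\{a,c} has moves ·
Trace ⟨bb⟩ through Q, begin at {n0}:
  [1] b ⇒ {n1}
  [2] b ⇒ {n2}
  ✓ Q
Trace ⟨bb⟩ through P, begin at {m0}:
  [1] b ⇒ {m1}
  [2] b ⇒ ∅  — P cannot continue

NO — witness ⟨bb⟩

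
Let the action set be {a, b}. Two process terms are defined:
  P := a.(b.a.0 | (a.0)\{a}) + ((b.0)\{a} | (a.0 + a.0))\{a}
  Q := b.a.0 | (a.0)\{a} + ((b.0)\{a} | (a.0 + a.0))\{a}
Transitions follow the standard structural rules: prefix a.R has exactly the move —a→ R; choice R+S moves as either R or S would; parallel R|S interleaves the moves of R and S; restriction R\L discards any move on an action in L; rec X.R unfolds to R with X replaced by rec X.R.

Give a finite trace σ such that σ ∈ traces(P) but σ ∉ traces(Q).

P's transition system — 5 states:
  p0 = a.(b.a.0 | (a.0)\{a}) + ((b.0)\{a} | (a.0 + a.0))\{a} has moves =a=> p1, =b=> p2
  p1 = b.a.0 | (a.0)\{a} has moves =b=> p3
  p2 = (0\{a} | (a.0 + a.0))\{a} has moves deadlocked
  p3 = a.0 | (a.0)\{a} has moves =a=> p4
  p4 = 0 | (a.0)\{a} has moves deadlocked
Q's transition system — 4 states:
  q0 = b.a.0 | (a.0)\{a} + ((b.0)\{a} | (a.0 + a.0))\{a} has moves =b=> q1, =b=> q2
  q1 = (0\{a} | (a.0 + a.0))\{a} has moves deadlocked
  q2 = a.0 | (a.0)\{a} has moves =a=> q3
  q3 = 0 | (a.0)\{a} has moves deadlocked
Trace ⟨a⟩ through P, begin at {p0}:
  step 1 (a): {p1}
  — P admits the full trace.
Trace ⟨a⟩ through Q, begin at {q0}:
  step 1 (a): ∅ (Q stuck)

a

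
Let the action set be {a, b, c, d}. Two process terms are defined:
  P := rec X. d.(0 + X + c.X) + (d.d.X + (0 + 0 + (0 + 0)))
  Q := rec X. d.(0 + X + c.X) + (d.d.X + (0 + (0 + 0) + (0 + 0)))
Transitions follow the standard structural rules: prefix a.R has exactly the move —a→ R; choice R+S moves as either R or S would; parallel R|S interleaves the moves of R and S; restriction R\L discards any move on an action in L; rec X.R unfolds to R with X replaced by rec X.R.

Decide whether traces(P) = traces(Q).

trace-equivalent

LTS(P): 3 reachable states
  p0 = rec X. d.(0 + X + c.X) + (d.d.X + (0 + 0 + (0 + 0))) has moves =d=> p1, =d=> p2
  p1 = 0 + (rec X. d.(0 + X + c.X) + (d.d.X + (0 + 0 + (0 + 0)))) + c.(rec X. d.(0 + X + c.X) + (d.d.X + (0 + 0 + (0 + 0)))) has moves =c=> p0, =d=> p1, =d=> p2
  p2 = d.(rec X. d.(0 + X + c.X) + (d.d.X + (0 + 0 + (0 + 0)))) has moves =d=> p0
LTS(Q): 3 reachable states
  q0 = rec X. d.(0 + X + c.X) + (d.d.X + (0 + (0 + 0) + (0 + 0))) has moves =d=> q1, =d=> q2
  q1 = 0 + (rec X. d.(0 + X + c.X) + (d.d.X + (0 + (0 + 0) + (0 + 0)))) + c.(rec X. d.(0 + X + c.X) + (d.d.X + (0 + (0 + 0) + (0 + 0)))) has moves =c=> q0, =d=> q1, =d=> q2
  q2 = d.(rec X. d.(0 + X + c.X) + (d.d.X + (0 + (0 + 0) + (0 + 0)))) has moves =d=> q0
Coarsest stable partition (strong bisimilarity classes):
  B0 = {p0, q0}
  B1 = {p2, q2}
  B2 = {p1, q1}
p0 ∈ B0, q0 ∈ B0 → same block
Bisimilar ⇒ trace-equivalent.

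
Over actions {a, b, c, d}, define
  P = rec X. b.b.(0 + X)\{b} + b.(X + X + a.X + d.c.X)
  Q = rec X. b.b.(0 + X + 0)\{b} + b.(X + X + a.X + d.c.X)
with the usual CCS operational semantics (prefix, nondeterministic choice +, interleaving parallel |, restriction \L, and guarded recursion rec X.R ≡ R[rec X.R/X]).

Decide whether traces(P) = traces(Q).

traces(P) = traces(Q)

P's transition system — 5 states:
  s0 = rec X. b.b.(0 + X)\{b} + b.(X + X + a.X + d.c.X) :: —b→ s1, —b→ s2
  s1 = (rec X. b.b.(0 + X)\{b} + b.(X + X + a.X + d.c.X)) + (rec X. b.b.(0 + X)\{b} + b.(X + X + a.X + d.c.X)) + a.(rec X. b.b.(0 + X)\{b} + b.(X + X + a.X + d.c.X)) + d.c.(rec X. b.b.(0 + X)\{b} + b.(X + X + a.X + d.c.X)) :: —a→ s0, —b→ s1, —b→ s2, —d→ s3
  s2 = b.(0 + (rec X. b.b.(0 + X)\{b} + b.(X + X + a.X + d.c.X)))\{b} :: —b→ s4
  s3 = c.(rec X. b.b.(0 + X)\{b} + b.(X + X + a.X + d.c.X)) :: —c→ s0
  s4 = (0 + (rec X. b.b.(0 + X)\{b} + b.(X + X + a.X + d.c.X)))\{b} :: ·
Q's transition system — 5 states:
  t0 = rec X. b.b.(0 + X + 0)\{b} + b.(X + X + a.X + d.c.X) :: —b→ t1, —b→ t2
  t1 = (rec X. b.b.(0 + X + 0)\{b} + b.(X + X + a.X + d.c.X)) + (rec X. b.b.(0 + X + 0)\{b} + b.(X + X + a.X + d.c.X)) + a.(rec X. b.b.(0 + X + 0)\{b} + b.(X + X + a.X + d.c.X)) + d.c.(rec X. b.b.(0 + X + 0)\{b} + b.(X + X + a.X + d.c.X)) :: —a→ t0, —b→ t1, —b→ t2, —d→ t3
  t2 = b.(0 + (rec X. b.b.(0 + X + 0)\{b} + b.(X + X + a.X + d.c.X)) + 0)\{b} :: —b→ t4
  t3 = c.(rec X. b.b.(0 + X + 0)\{b} + b.(X + X + a.X + d.c.X)) :: —c→ t0
  t4 = (0 + (rec X. b.b.(0 + X + 0)\{b} + b.(X + X + a.X + d.c.X)) + 0)\{b} :: ·
Bisimilarity quotient blocks:
  B0 = {s0, t0}
  B1 = {s2, t2}
  B2 = {s4, t4}
  B3 = {s1, t1}
  B4 = {s3, t3}
s0 ∈ B0, t0 ∈ B0 → same block
Bisimilar ⇒ trace-equivalent.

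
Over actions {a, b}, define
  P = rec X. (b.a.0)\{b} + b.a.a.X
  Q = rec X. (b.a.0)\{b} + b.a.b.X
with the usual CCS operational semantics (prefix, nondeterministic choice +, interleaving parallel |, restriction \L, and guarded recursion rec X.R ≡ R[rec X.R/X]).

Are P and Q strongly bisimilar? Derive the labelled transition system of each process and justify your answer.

not bisimilar

P's transition system — 3 states:
  m0 = rec X. (b.a.0)\{b} + b.a.a.X has moves =b=> m1
  m1 = a.a.(rec X. (b.a.0)\{b} + b.a.a.X) has moves =a=> m2
  m2 = a.(rec X. (b.a.0)\{b} + b.a.a.X) has moves =a=> m0
Q's transition system — 3 states:
  n0 = rec X. (b.a.0)\{b} + b.a.b.X has moves =b=> n1
  n1 = a.b.(rec X. (b.a.0)\{b} + b.a.b.X) has moves =a=> n2
  n2 = b.(rec X. (b.a.0)\{b} + b.a.b.X) has moves =b=> n0
Bisimilarity quotient blocks:
  B0 = {m0}
  B1 = {m1}
  B2 = {m2}
  B3 = {n0}
  B4 = {n1}
  B5 = {n2}
m0 ∈ B0, n0 ∈ B3 → different blocks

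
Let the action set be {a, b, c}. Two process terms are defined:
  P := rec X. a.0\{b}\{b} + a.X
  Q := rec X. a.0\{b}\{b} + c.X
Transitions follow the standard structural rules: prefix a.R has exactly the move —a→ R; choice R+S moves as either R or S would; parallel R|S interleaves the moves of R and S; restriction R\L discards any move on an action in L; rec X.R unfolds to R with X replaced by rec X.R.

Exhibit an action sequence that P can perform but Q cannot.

P's transition system — 2 states:
  u0 = rec X. a.0\{b}\{b} + a.X → --a--▸ u0, --a--▸ u1
  u1 = 0\{b}\{b} → (no moves)
Q's transition system — 2 states:
  v0 = rec X. a.0\{b}\{b} + c.X → --a--▸ v1, --c--▸ v0
  v1 = 0\{b}\{b} → (no moves)
Trace ⟨aa⟩ through P, begin at {u0}:
  step 1 (a): {u0, u1}
  step 2 (a): {u0, u1}
  ✓ P
Trace ⟨aa⟩ through Q, begin at {v0}:
  step 1 (a): {v1}
  step 2 (a): ∅ (Q stuck)

aa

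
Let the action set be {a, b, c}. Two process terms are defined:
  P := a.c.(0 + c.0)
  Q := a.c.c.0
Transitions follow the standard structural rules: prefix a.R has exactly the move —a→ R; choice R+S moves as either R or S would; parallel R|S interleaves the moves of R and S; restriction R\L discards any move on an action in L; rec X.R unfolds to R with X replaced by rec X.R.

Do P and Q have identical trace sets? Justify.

traces(P) = traces(Q)

LTS(P): 4 reachable states
  p0 = a.c.(0 + c.0) → =a=> p1
  p1 = c.(0 + c.0) → =c=> p2
  p2 = 0 + c.0 → =c=> p3
  p3 = 0 → (no moves)
LTS(Q): 4 reachable states
  q0 = a.c.c.0 → =a=> q1
  q1 = c.c.0 → =c=> q2
  q2 = c.0 → =c=> q3
  q3 = 0 → (no moves)
Bisimilarity quotient blocks:
  B0 = {p0, q0}
  B1 = {p1, q1}
  B2 = {p2, q2}
  B3 = {p3, q3}
p0 ∈ B0, q0 ∈ B0 → same block
Bisimilar ⇒ trace-equivalent.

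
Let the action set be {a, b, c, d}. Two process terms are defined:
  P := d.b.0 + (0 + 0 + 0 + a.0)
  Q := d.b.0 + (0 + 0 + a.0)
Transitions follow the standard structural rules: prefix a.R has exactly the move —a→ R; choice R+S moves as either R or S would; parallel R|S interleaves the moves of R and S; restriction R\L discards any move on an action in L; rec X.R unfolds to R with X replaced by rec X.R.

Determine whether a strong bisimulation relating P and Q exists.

P's transition system — 3 states:
  p0 = d.b.0 + (0 + 0 + 0 + a.0) | =a=> p1, =d=> p2
  p1 = 0 | (no moves)
  p2 = b.0 | =b=> p1
Q's transition system — 3 states:
  q0 = d.b.0 + (0 + 0 + a.0) | =a=> q1, =d=> q2
  q1 = 0 | (no moves)
  q2 = b.0 | =b=> q1
Bisimilarity quotient blocks:
  B0 = {p0, q0}
  B1 = {p1, q1}
  B2 = {p2, q2}
p0 ∈ B0, q0 ∈ B0 → same block

bisimilar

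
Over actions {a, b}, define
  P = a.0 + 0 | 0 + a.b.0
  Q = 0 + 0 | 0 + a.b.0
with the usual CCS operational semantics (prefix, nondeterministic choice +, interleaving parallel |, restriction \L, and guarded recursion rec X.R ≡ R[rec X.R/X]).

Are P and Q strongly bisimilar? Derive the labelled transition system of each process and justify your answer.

P ≁ Q

P's transition system — 3 states:
  p0 = a.0 + 0 | 0 + a.b.0 → ··a··> p1, ··a··> p2
  p1 = 0 → deadlocked
  p2 = b.0 → ··b··> p1
Q's transition system — 3 states:
  q0 = 0 + 0 | 0 + a.b.0 → ··a··> q1
  q1 = b.0 → ··b··> q2
  q2 = 0 → deadlocked
Bisimilarity quotient blocks:
  B0 = {p0}
  B1 = {p1, q2}
  B2 = {p2, q1}
  B3 = {q0}
p0 ∈ B0, q0 ∈ B3 → different blocks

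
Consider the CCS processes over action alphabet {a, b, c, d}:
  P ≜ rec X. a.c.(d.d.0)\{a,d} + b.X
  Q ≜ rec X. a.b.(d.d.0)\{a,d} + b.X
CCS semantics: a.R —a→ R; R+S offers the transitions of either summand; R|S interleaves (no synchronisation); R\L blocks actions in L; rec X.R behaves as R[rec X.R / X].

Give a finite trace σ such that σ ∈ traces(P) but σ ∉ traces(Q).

LTS(P): 3 reachable states
  m0 = rec X. a.c.(d.d.0)\{a,d} + b.X | --a--▸ m1, --b--▸ m0
  m1 = c.(d.d.0)\{a,d} | --c--▸ m2
  m2 = (d.d.0)\{a,d} | stopped
LTS(Q): 3 reachable states
  n0 = rec X. a.b.(d.d.0)\{a,d} + b.X | --a--▸ n1, --b--▸ n0
  n1 = b.(d.d.0)\{a,d} | --b--▸ n2
  n2 = (d.d.0)\{a,d} | stopped
Run σ = ⟨ac⟩ on P: start {m0}
  [1] a ⇒ {m1}
  [2] c ⇒ {m2}
  P completes σ.
Run σ = ⟨ac⟩ on Q: start {n0}
  [1] a ⇒ {n1}
  [2] c ⇒ ∅ (Q stuck)

ac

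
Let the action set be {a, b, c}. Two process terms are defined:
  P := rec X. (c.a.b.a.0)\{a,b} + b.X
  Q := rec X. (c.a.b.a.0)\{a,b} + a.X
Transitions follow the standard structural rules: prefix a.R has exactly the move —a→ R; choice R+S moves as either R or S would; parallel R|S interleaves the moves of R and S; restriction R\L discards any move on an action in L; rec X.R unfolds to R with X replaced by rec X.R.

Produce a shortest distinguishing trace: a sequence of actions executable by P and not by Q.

P's transition system — 2 states:
  m0 = rec X. (c.a.b.a.0)\{a,b} + b.X has moves --b--▸ m0, --c--▸ m1
  m1 = (a.b.a.0)\{a,b} has moves stopped
Q's transition system — 2 states:
  n0 = rec X. (c.a.b.a.0)\{a,b} + a.X has moves --a--▸ n0, --c--▸ n1
  n1 = (a.b.a.0)\{a,b} has moves stopped
Trace ⟨b⟩ through P, begin at {m0}:
  step 1 (b): {m0}
  P completes σ.
Trace ⟨b⟩ through Q, begin at {n0}:
  step 1 (b): ∅ (Q stuck)

b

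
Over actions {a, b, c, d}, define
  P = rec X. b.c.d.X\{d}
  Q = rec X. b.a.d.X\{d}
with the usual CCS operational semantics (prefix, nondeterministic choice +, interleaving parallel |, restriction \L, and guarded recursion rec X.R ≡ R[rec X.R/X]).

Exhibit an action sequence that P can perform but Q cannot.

P's transition system — 6 states:
  u0 = rec X. b.c.d.X\{d} ⊢ -b-> u1
  u1 = c.d.(rec X. b.c.d.X\{d})\{d} ⊢ -c-> u2
  u2 = d.(rec X. b.c.d.X\{d})\{d} ⊢ -d-> u3
  u3 = (rec X. b.c.d.X\{d})\{d} ⊢ -b-> u4
  u4 = (c.d.(rec X. b.c.d.X\{d})\{d})\{d} ⊢ -c-> u5
  u5 = (d.(rec X. b.c.d.X\{d})\{d})\{d} ⊢ deadlocked
Q's transition system — 6 states:
  v0 = rec X. b.a.d.X\{d} ⊢ -b-> v1
  v1 = a.d.(rec X. b.a.d.X\{d})\{d} ⊢ -a-> v2
  v2 = d.(rec X. b.a.d.X\{d})\{d} ⊢ -d-> v3
  v3 = (rec X. b.a.d.X\{d})\{d} ⊢ -b-> v4
  v4 = (a.d.(rec X. b.a.d.X\{d})\{d})\{d} ⊢ -a-> v5
  v5 = (d.(rec X. b.a.d.X\{d})\{d})\{d} ⊢ deadlocked
Run σ = ⟨bc⟩ on P: start {u0}
  [1] b ⇒ {u1}
  [2] c ⇒ {u2}
  P completes σ.
Run σ = ⟨bc⟩ on Q: start {v0}
  [1] b ⇒ {v1}
  [2] c ⇒ ∅  — Q cannot continue

bc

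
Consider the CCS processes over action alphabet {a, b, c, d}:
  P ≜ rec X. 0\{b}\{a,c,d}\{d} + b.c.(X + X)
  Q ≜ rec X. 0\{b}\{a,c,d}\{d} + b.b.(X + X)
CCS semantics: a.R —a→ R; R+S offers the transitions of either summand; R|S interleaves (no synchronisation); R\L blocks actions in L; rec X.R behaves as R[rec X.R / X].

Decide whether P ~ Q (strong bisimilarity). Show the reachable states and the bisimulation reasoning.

not bisimilar

Reachable graph of P (3 states):
  s0 = rec X. 0\{b}\{a,c,d}\{d} + b.c.(X + X) ⊢ —b→ s1
  s1 = c.((rec X. 0\{b}\{a,c,d}\{d} + b.c.(X + X)) + (rec X. 0\{b}\{a,c,d}\{d} + b.c.(X + X))) ⊢ —c→ s2
  s2 = (rec X. 0\{b}\{a,c,d}\{d} + b.c.(X + X)) + (rec X. 0\{b}\{a,c,d}\{d} + b.c.(X + X)) ⊢ —b→ s1
Reachable graph of Q (3 states):
  t0 = rec X. 0\{b}\{a,c,d}\{d} + b.b.(X + X) ⊢ —b→ t1
  t1 = b.((rec X. 0\{b}\{a,c,d}\{d} + b.b.(X + X)) + (rec X. 0\{b}\{a,c,d}\{d} + b.b.(X + X))) ⊢ —b→ t2
  t2 = (rec X. 0\{b}\{a,c,d}\{d} + b.b.(X + X)) + (rec X. 0\{b}\{a,c,d}\{d} + b.b.(X + X)) ⊢ —b→ t1
Partition-refinement fixed point:
  B0 = {s0, s2}
  B1 = {s1}
  B2 = {t0, t1, t2}
s0 ∈ B0, t0 ∈ B2 → different blocks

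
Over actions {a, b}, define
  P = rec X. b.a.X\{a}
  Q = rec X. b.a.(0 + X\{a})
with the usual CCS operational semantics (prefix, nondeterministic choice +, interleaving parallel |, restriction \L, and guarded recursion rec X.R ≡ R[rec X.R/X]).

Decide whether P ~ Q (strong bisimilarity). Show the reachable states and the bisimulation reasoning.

Reachable graph of P (4 states):
  u0 = rec X. b.a.X\{a} :: ··b··> u1
  u1 = a.(rec X. b.a.X\{a})\{a} :: ··a··> u2
  u2 = (rec X. b.a.X\{a})\{a} :: ··b··> u3
  u3 = (a.(rec X. b.a.X\{a})\{a})\{a} :: deadlocked
Reachable graph of Q (4 states):
  v0 = rec X. b.a.(0 + X\{a}) :: ··b··> v1
  v1 = a.(0 + (rec X. b.a.(0 + X\{a}))\{a}) :: ··a··> v2
  v2 = 0 + (rec X. b.a.(0 + X\{a}))\{a} :: ··b··> v3
  v3 = (a.(0 + (rec X. b.a.(0 + X\{a}))\{a}))\{a} :: deadlocked
Bisimilarity quotient blocks:
  B0 = {u0, v0}
  B1 = {u1, v1}
  B2 = {u2, v2}
  B3 = {u3, v3}
u0 ∈ B0, v0 ∈ B0 → same block

bisimilar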